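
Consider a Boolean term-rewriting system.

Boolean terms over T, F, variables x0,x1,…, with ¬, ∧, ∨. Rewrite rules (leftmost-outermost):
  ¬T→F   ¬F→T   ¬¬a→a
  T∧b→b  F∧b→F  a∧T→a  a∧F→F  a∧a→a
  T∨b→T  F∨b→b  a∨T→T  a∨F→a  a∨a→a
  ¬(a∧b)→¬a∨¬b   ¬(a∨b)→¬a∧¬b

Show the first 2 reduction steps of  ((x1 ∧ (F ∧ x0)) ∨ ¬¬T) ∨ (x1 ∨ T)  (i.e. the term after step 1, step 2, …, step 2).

Answer: after 2 steps: (F ∨ ¬¬T) ∨ (x1 ∨ T)

Working:
  start: ((x1 ∧ (F ∧ x0)) ∨ ¬¬T) ∨ (x1 ∨ T)
  [1] ((x1 ∧ F) ∨ ¬¬T) ∨ (x1 ∨ T)
  [2] (F ∨ ¬¬T) ∨ (x1 ∨ T)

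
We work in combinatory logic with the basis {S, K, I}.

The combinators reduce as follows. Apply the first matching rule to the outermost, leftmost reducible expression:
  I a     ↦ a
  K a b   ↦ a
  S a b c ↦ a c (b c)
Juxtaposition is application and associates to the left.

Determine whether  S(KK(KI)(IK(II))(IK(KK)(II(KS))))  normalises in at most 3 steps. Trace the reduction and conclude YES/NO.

Answer: NO — after 3 steps the term is S(K(II)), not yet normal

Derivation:
  start: S(KK(KI)(IK(II))(IK(KK)(II(KS))))
  [1] S(K(IK(II))(IK(KK)(II(KS))))
  [2] S(IK(II))
  [3] S(K(II))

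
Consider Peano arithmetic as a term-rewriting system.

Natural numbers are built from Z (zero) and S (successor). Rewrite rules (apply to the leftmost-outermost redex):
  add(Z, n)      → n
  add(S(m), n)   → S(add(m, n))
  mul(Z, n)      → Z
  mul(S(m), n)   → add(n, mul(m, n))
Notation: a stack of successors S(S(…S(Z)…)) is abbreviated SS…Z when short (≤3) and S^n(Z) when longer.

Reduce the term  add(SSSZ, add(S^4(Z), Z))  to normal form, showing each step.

  start: add(SSSZ, add(S^4(Z), Z))
  [1] S(add(SSZ, add(S^4(Z), Z)))
  [2] S(S(add(SZ, add(S^4(Z), Z))))
  [3] S(S(S(add(Z, add(S^4(Z), Z)))))
  [4] S(S(S(add(S^4(Z), Z))))
  [5] S(S(S(S(add(SSSZ, Z)))))
  [6] S(S(S(S(S(add(SSZ, Z))))))
  [7] S(S(S(S(S(S(add(SZ, Z)))))))
  [8] S(S(S(S(S(S(S(add(Z, Z))))))))
  [9] S^7(Z)

Answer: normal form = S^7(Z)  (in 9 steps)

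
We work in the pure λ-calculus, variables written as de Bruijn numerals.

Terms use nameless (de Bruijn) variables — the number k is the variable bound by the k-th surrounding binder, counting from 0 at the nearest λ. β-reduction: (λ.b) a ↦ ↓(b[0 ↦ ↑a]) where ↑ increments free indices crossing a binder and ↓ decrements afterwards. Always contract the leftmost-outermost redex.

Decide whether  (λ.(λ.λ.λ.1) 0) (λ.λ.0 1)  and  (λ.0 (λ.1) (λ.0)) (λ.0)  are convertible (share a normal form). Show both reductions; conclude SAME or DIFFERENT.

Term A:
  start: (λ.(λ.λ.λ.1) 0) (λ.λ.0 1)
  step 1: (λ.λ.λ.1) (λ.λ.0 1)
  step 2: λ.λ.1

Term B:
  start: (λ.0 (λ.1) (λ.0)) (λ.0)
  step 1: (λ.0) (λ.λ.0) (λ.0)
  step 2: (λ.λ.0) (λ.0)
  step 3: λ.0

Answer: DIFFERENT — A ⇓ λ.λ.1, B ⇓ λ.0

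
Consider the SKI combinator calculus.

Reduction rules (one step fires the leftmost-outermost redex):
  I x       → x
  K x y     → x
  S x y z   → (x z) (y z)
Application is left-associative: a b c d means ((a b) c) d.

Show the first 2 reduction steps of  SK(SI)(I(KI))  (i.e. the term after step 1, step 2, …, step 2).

Answer: after 2 steps: I(KI)

Working:
  start: SK(SI)(I(KI))
  →1  K(I(KI))(SI(I(KI)))
  →2  I(KI)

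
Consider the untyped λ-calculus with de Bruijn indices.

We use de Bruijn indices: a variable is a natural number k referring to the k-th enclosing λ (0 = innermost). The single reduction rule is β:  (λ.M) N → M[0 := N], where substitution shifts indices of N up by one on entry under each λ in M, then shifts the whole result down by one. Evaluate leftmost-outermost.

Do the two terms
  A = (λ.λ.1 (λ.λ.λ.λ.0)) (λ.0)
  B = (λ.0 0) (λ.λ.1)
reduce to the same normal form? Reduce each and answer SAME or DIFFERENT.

Term A:
  start: (λ.λ.1 (λ.λ.λ.λ.0)) (λ.0)
  step 1: λ.(λ.0) (λ.λ.λ.λ.0)
  step 2: λ.λ.λ.λ.λ.0

Term B:
  start: (λ.0 0) (λ.λ.1)
  step 1: (λ.λ.1) (λ.λ.1)
  step 2: λ.λ.λ.1

Answer: DIFFERENT — A ⇓ λ.λ.λ.λ.λ.0, B ⇓ λ.λ.λ.1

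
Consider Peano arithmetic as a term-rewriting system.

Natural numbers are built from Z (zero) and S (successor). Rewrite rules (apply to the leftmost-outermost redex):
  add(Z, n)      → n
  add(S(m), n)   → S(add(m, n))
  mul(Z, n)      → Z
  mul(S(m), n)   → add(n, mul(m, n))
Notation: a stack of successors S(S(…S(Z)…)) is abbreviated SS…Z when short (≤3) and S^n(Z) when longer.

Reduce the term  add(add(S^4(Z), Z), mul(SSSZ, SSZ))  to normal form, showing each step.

  start: add(add(S^4(Z), Z), mul(SSSZ, SSZ))
  →1  add(S(add(SSSZ, Z)), mul(SSSZ, SSZ))
  →2  S(add(add(SSSZ, Z), mul(SSSZ, SSZ)))
  →3  S(add(S(add(SSZ, Z)), mul(SSSZ, SSZ)))
  →4  S(S(add(add(SSZ, Z), mul(SSSZ, SSZ))))
  →5  S(S(add(S(add(SZ, Z)), mul(SSSZ, SSZ))))
  →6  S(S(S(add(add(SZ, Z), mul(SSSZ, SSZ)))))
  →7  S(S(S(add(S(add(Z, Z)), mul(SSSZ, SSZ)))))
  →8  S(S(S(S(add(add(Z, Z), mul(SSSZ, SSZ))))))
  →9  S(S(S(S(add(Z, mul(SSSZ, SSZ))))))
  →10  S(S(S(S(mul(SSSZ, SSZ)))))
  →11  S(S(S(S(add(SSZ, mul(SSZ, SSZ))))))
  →12  S(S(S(S(S(add(SZ, mul(SSZ, SSZ)))))))
  →13  S(S(S(S(S(S(add(Z, mul(SSZ, SSZ))))))))
  →14  S(S(S(S(S(S(mul(SSZ, SSZ)))))))
  →15  S(S(S(S(S(S(add(SSZ, mul(SZ, SSZ))))))))
  →16  S(S(S(S(S(S(S(add(SZ, mul(SZ, SSZ)))))))))
  →17  S(S(S(S(S(S(S(S(add(Z, mul(SZ, SSZ))))))))))
  →18  S(S(S(S(S(S(S(S(mul(SZ, SSZ)))))))))
  →19  S(S(S(S(S(S(S(S(add(SSZ, mul(Z, SSZ))))))))))
  →20  S(S(S(S(S(S(S(S(S(add(SZ, mul(Z, SSZ)))))))))))
  →21  S(S(S(S(S(S(S(S(S(S(add(Z, mul(Z, SSZ))))))))))))
  →22  S(S(S(S(S(S(S(S(S(S(mul(Z, SSZ)))))))))))
  →23  S^10(Z)

Answer: normal form = S^10(Z)  (in 23 steps)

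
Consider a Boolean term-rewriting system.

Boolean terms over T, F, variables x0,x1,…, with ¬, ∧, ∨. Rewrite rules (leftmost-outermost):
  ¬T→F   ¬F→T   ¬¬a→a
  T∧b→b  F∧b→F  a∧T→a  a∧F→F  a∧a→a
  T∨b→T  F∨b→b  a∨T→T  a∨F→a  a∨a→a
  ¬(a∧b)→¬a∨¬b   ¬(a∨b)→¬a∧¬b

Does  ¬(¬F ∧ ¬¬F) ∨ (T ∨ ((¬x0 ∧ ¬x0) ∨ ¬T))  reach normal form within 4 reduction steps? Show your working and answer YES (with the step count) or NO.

  start: ¬(¬F ∧ ¬¬F) ∨ (T ∨ ((¬x0 ∧ ¬x0) ∨ ¬T))
  [1] (¬¬F ∨ ¬¬¬F) ∨ (T ∨ ((¬x0 ∧ ¬x0) ∨ ¬T))
  [2] (F ∨ ¬¬¬F) ∨ (T ∨ ((¬x0 ∧ ¬x0) ∨ ¬T))
  [3] ¬¬¬F ∨ (T ∨ ((¬x0 ∧ ¬x0) ∨ ¬T))
  [4] ¬F ∨ (T ∨ ((¬x0 ∧ ¬x0) ∨ ¬T))

Answer: NO — after 4 steps the term is ¬F ∨ (T ∨ ((¬x0 ∧ ¬x0) ∨ ¬T)), not yet normal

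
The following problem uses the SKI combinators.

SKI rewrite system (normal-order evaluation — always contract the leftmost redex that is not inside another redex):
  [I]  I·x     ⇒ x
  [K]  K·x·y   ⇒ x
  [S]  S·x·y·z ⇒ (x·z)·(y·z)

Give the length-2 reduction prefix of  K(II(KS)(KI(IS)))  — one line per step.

  start: K(II(KS)(KI(IS)))
  →1  K(I(KS)(KI(IS)))
  →2  K(KS(KI(IS)))

Answer: after 2 steps: K(KS(KI(IS)))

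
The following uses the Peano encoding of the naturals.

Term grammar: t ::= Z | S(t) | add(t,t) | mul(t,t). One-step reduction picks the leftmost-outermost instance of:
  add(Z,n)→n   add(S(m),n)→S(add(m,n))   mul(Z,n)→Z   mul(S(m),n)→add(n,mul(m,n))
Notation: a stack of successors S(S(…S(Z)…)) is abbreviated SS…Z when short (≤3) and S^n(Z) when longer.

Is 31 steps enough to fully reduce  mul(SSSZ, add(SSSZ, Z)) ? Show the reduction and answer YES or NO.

  start: mul(SSSZ, add(SSSZ, Z))
  [1] add(add(SSSZ, Z), mul(SSZ, add(SSSZ, Z)))
  [2] add(S(add(SSZ, Z)), mul(SSZ, add(SSSZ, Z)))
  [3] S(add(add(SSZ, Z), mul(SSZ, add(SSSZ, Z))))
  [4] S(add(S(add(SZ, Z)), mul(SSZ, add(SSSZ, Z))))
  [5] S(S(add(add(SZ, Z), mul(SSZ, add(SSSZ, Z)))))
  [6] S(S(add(S(add(Z, Z)), mul(SSZ, add(SSSZ, Z)))))
  [7] S(S(S(add(add(Z, Z), mul(SSZ, add(SSSZ, Z))))))
  [8] S(S(S(add(Z, mul(SSZ, add(SSSZ, Z))))))
  [9] S(S(S(mul(SSZ, add(SSSZ, Z)))))
  [10] S(S(S(add(add(SSSZ, Z), mul(SZ, add(SSSZ, Z))))))
  [11] S(S(S(add(S(add(SSZ, Z)), mul(SZ, add(SSSZ, Z))))))
  [12] S(S(S(S(add(add(SSZ, Z), mul(SZ, add(SSSZ, Z)))))))
  [13] S(S(S(S(add(S(add(SZ, Z)), mul(SZ, add(SSSZ, Z)))))))
  [14] S(S(S(S(S(add(add(SZ, Z), mul(SZ, add(SSSZ, Z))))))))
  [15] S(S(S(S(S(add(S(add(Z, Z)), mul(SZ, add(SSSZ, Z))))))))
  [16] S(S(S(S(S(S(add(add(Z, Z), mul(SZ, add(SSSZ, Z)))))))))
  [17] S(S(S(S(S(S(add(Z, mul(SZ, add(SSSZ, Z)))))))))
  [18] S(S(S(S(S(S(mul(SZ, add(SSSZ, Z))))))))
  [19] S(S(S(S(S(S(add(add(SSSZ, Z), mul(Z, add(SSSZ, Z)))))))))
  [20] S(S(S(S(S(S(add(S(add(SSZ, Z)), mul(Z, add(SSSZ, Z)))))))))
  [21] S(S(S(S(S(S(S(add(add(SSZ, Z), mul(Z, add(SSSZ, Z))))))))))
  [22] S(S(S(S(S(S(S(add(S(add(SZ, Z)), mul(Z, add(SSSZ, Z))))))))))
  [23] S(S(S(S(S(S(S(S(add(add(SZ, Z), mul(Z, add(SSSZ, Z)))))))))))
  [24] S(S(S(S(S(S(S(S(add(S(add(Z, Z)), mul(Z, add(SSSZ, Z)))))))))))
  [25] S(S(S(S(S(S(S(S(S(add(add(Z, Z), mul(Z, add(SSSZ, Z))))))))))))
  [26] S(S(S(S(S(S(S(S(S(add(Z, mul(Z, add(SSSZ, Z))))))))))))
  [27] S(S(S(S(S(S(S(S(S(mul(Z, add(SSSZ, Z)))))))))))
  [28] S^9(Z)

Answer: YES — reaches normal form S^9(Z) in 28 ≤ 31 steps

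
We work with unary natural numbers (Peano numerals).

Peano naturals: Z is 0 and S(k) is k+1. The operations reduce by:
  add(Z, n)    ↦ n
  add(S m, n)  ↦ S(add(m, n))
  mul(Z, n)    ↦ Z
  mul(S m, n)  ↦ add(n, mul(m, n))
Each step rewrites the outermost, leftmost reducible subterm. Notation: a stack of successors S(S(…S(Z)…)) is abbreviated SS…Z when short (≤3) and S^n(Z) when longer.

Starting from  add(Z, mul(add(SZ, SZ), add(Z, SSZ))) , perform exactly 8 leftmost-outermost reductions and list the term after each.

Answer: after 8 steps: S(S(mul(SZ, add(Z, SSZ))))

Reduction:
  start: add(Z, mul(add(SZ, SZ), add(Z, SSZ)))
  step 1: mul(add(SZ, SZ), add(Z, SSZ))
  step 2: mul(S(add(Z, SZ)), add(Z, SSZ))
  step 3: add(add(Z, SSZ), mul(add(Z, SZ), add(Z, SSZ)))
  step 4: add(SSZ, mul(add(Z, SZ), add(Z, SSZ)))
  step 5: S(add(SZ, mul(add(Z, SZ), add(Z, SSZ))))
  step 6: S(S(add(Z, mul(add(Z, SZ), add(Z, SSZ)))))
  step 7: S(S(mul(add(Z, SZ), add(Z, SSZ))))
  step 8: S(S(mul(SZ, add(Z, SSZ))))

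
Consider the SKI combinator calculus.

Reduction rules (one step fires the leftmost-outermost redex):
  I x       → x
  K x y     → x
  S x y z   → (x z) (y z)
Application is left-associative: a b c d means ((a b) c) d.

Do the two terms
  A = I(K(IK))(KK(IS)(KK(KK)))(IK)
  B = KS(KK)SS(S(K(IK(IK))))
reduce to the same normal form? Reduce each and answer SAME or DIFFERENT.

Answer: DIFFERENT — A ⇓ KK, B ⇓ S(S(K(KK)))(S(S(K(KK))))

Derivation:
Term A:
  start: I(K(IK))(KK(IS)(KK(KK)))(IK)
  [1] K(IK)(KK(IS)(KK(KK)))(IK)
  [2] IK(IK)
  [3] K(IK)
  [4] KK

Term B:
  start: KS(KK)SS(S(K(IK(IK))))
  [1] SSS(S(K(IK(IK))))
  [2] S(S(K(IK(IK))))(S(S(K(IK(IK)))))
  [3] S(S(K(K(IK))))(S(S(K(IK(IK)))))
  [4] S(S(K(KK)))(S(S(K(IK(IK)))))
  [5] S(S(K(KK)))(S(S(K(K(IK)))))
  [6] S(S(K(KK)))(S(S(K(KK))))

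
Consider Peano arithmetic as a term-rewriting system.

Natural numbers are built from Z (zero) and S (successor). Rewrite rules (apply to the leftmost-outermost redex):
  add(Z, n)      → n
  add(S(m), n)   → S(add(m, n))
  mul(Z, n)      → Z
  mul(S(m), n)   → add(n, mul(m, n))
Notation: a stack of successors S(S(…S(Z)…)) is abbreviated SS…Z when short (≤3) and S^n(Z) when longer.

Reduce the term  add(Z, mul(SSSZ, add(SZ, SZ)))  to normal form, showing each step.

Answer: normal form = S^6(Z)  (in 20 steps)

Reduction:
  start: add(Z, mul(SSSZ, add(SZ, SZ)))
  step 1: mul(SSSZ, add(SZ, SZ))
  step 2: add(add(SZ, SZ), mul(SSZ, add(SZ, SZ)))
  step 3: add(S(add(Z, SZ)), mul(SSZ, add(SZ, SZ)))
  step 4: S(add(add(Z, SZ), mul(SSZ, add(SZ, SZ))))
  step 5: S(add(SZ, mul(SSZ, add(SZ, SZ))))
  step 6: S(S(add(Z, mul(SSZ, add(SZ, SZ)))))
  step 7: S(S(mul(SSZ, add(SZ, SZ))))
  step 8: S(S(add(add(SZ, SZ), mul(SZ, add(SZ, SZ)))))
  step 9: S(S(add(S(add(Z, SZ)), mul(SZ, add(SZ, SZ)))))
  step 10: S(S(S(add(add(Z, SZ), mul(SZ, add(SZ, SZ))))))
  step 11: S(S(S(add(SZ, mul(SZ, add(SZ, SZ))))))
  step 12: S(S(S(S(add(Z, mul(SZ, add(SZ, SZ)))))))
  step 13: S(S(S(S(mul(SZ, add(SZ, SZ))))))
  step 14: S(S(S(S(add(add(SZ, SZ), mul(Z, add(SZ, SZ)))))))
  step 15: S(S(S(S(add(S(add(Z, SZ)), mul(Z, add(SZ, SZ)))))))
  step 16: S(S(S(S(S(add(add(Z, SZ), mul(Z, add(SZ, SZ))))))))
  step 17: S(S(S(S(S(add(SZ, mul(Z, add(SZ, SZ))))))))
  step 18: S(S(S(S(S(S(add(Z, mul(Z, add(SZ, SZ)))))))))
  step 19: S(S(S(S(S(S(mul(Z, add(SZ, SZ))))))))
  step 20: S^6(Z)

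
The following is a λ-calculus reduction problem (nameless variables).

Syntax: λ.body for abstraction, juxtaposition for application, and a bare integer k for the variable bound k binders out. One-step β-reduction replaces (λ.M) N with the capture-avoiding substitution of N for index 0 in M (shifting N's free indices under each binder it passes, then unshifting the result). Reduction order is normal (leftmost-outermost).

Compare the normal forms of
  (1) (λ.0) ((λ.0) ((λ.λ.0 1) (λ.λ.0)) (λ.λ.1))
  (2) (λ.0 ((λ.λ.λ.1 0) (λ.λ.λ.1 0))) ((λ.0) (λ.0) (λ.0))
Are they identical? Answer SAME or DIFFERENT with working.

Term A:
  start: (λ.0) ((λ.0) ((λ.λ.0 1) (λ.λ.0)) (λ.λ.1))
  →1  (λ.0) ((λ.λ.0 1) (λ.λ.0)) (λ.λ.1)
  →2  (λ.λ.0 1) (λ.λ.0) (λ.λ.1)
  →3  (λ.0 (λ.λ.0)) (λ.λ.1)
  →4  (λ.λ.1) (λ.λ.0)
  →5  λ.λ.λ.0

Term B:
  start: (λ.0 ((λ.λ.λ.1 0) (λ.λ.λ.1 0))) ((λ.0) (λ.0) (λ.0))
  →1  (λ.0) (λ.0) (λ.0) ((λ.λ.λ.1 0) (λ.λ.λ.1 0))
  →2  (λ.0) (λ.0) ((λ.λ.λ.1 0) (λ.λ.λ.1 0))
  →3  (λ.0) ((λ.λ.λ.1 0) (λ.λ.λ.1 0))
  →4  (λ.λ.λ.1 0) (λ.λ.λ.1 0)
  →5  λ.λ.1 0

Answer: DIFFERENT — A ⇓ λ.λ.λ.0, B ⇓ λ.λ.1 0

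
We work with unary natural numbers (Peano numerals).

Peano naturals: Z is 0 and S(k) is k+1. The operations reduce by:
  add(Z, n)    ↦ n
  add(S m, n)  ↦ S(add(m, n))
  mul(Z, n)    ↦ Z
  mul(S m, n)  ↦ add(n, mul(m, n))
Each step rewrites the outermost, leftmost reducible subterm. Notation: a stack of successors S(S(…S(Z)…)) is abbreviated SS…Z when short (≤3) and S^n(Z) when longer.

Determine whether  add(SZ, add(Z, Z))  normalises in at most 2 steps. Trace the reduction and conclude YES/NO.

  start: add(SZ, add(Z, Z))
  step 1: S(add(Z, add(Z, Z)))
  step 2: S(add(Z, Z))

Answer: NO — after 2 steps the term is S(add(Z, Z)), not yet normal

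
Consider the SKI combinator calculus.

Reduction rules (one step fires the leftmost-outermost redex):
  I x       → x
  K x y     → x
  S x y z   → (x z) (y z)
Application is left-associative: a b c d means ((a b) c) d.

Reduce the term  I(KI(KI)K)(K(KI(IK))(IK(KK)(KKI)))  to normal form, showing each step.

  start: I(KI(KI)K)(K(KI(IK))(IK(KK)(KKI)))
  →1  KI(KI)K(K(KI(IK))(IK(KK)(KKI)))
  →2  IK(K(KI(IK))(IK(KK)(KKI)))
  →3  K(K(KI(IK))(IK(KK)(KKI)))
  →4  K(KI(IK))
  →5  KI

Answer: normal form = KI  (in 5 steps)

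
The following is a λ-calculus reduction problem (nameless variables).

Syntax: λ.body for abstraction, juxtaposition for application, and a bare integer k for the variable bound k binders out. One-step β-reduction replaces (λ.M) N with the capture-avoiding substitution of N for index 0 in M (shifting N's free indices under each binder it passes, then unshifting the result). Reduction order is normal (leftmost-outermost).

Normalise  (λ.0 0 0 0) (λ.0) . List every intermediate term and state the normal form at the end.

  start: (λ.0 0 0 0) (λ.0)
  [1] (λ.0) (λ.0) (λ.0) (λ.0)
  [2] (λ.0) (λ.0) (λ.0)
  [3] (λ.0) (λ.0)
  [4] λ.0

Answer: normal form = λ.0  (in 4 steps)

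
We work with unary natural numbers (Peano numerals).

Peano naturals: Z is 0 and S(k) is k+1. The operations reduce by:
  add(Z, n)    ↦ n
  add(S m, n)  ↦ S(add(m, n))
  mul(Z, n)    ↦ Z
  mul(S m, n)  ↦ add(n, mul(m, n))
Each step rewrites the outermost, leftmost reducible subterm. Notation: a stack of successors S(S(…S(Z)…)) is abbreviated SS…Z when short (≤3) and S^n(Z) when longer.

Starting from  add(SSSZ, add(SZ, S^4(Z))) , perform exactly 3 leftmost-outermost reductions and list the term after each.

Answer: after 3 steps: S(S(S(add(Z, add(SZ, S^4(Z))))))

Working:
  start: add(SSSZ, add(SZ, S^4(Z)))
  [1] S(add(SSZ, add(SZ, S^4(Z))))
  [2] S(S(add(SZ, add(SZ, S^4(Z)))))
  [3] S(S(S(add(Z, add(SZ, S^4(Z))))))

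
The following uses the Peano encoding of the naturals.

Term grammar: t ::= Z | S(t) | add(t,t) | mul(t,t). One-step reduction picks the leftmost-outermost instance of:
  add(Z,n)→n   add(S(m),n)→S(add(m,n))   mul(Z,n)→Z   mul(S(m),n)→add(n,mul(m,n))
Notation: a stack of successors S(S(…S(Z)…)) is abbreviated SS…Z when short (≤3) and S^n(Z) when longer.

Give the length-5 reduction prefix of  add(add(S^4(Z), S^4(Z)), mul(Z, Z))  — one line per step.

  start: add(add(S^4(Z), S^4(Z)), mul(Z, Z))
  →1  add(S(add(SSSZ, S^4(Z))), mul(Z, Z))
  →2  S(add(add(SSSZ, S^4(Z)), mul(Z, Z)))
  →3  S(add(S(add(SSZ, S^4(Z))), mul(Z, Z)))
  →4  S(S(add(add(SSZ, S^4(Z)), mul(Z, Z))))
  →5  S(S(add(S(add(SZ, S^4(Z))), mul(Z, Z))))

Answer: after 5 steps: S(S(add(S(add(SZ, S^4(Z))), mul(Z, Z))))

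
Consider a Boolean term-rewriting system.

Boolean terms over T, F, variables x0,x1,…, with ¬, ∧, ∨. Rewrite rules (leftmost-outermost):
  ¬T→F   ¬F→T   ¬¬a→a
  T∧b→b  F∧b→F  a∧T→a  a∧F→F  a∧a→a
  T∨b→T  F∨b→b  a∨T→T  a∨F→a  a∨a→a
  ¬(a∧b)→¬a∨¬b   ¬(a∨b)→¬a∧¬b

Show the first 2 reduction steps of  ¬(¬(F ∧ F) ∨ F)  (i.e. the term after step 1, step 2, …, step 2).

Answer: after 2 steps: (F ∧ F) ∧ ¬F

Reduction:
  start: ¬(¬(F ∧ F) ∨ F)
  [1] ¬¬(F ∧ F) ∧ ¬F
  [2] (F ∧ F) ∧ ¬F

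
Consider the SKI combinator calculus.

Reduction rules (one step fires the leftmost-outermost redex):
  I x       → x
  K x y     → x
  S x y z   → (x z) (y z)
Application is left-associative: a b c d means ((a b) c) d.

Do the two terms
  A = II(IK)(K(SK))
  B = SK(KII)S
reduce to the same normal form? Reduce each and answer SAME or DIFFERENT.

Term A:
  start: II(IK)(K(SK))
  →1  I(IK)(K(SK))
  →2  IK(K(SK))
  →3  K(K(SK))

Term B:
  start: SK(KII)S
  →1  KS(KIIS)
  →2  S

Answer: DIFFERENT — A ⇓ K(K(SK)), B ⇓ S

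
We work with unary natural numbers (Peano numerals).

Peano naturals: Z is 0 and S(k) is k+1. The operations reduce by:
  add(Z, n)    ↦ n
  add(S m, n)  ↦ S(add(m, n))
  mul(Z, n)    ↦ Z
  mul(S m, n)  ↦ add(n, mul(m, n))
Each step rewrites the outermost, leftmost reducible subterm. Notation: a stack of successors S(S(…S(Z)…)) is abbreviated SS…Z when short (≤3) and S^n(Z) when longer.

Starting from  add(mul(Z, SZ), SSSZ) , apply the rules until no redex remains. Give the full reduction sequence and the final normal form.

  start: add(mul(Z, SZ), SSSZ)
  [1] add(Z, SSSZ)
  [2] SSSZ

Answer: normal form = SSSZ  (in 2 steps)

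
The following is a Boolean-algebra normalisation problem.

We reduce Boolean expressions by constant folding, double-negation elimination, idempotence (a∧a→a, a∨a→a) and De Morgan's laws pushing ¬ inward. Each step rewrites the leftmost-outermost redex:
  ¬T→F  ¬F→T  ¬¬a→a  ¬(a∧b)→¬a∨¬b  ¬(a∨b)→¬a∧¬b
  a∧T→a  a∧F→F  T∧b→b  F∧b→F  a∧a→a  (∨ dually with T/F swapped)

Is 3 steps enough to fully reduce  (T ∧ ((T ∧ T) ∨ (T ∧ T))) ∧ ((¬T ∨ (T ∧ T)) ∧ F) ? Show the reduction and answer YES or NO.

Answer: NO — after 3 steps the term is T ∧ ((¬T ∨ (T ∧ T)) ∧ F), not yet normal

Reduction:
  start: (T ∧ ((T ∧ T) ∨ (T ∧ T))) ∧ ((¬T ∨ (T ∧ T)) ∧ F)
  step 1: ((T ∧ T) ∨ (T ∧ T)) ∧ ((¬T ∨ (T ∧ T)) ∧ F)
  step 2: (T ∧ T) ∧ ((¬T ∨ (T ∧ T)) ∧ F)
  step 3: T ∧ ((¬T ∨ (T ∧ T)) ∧ F)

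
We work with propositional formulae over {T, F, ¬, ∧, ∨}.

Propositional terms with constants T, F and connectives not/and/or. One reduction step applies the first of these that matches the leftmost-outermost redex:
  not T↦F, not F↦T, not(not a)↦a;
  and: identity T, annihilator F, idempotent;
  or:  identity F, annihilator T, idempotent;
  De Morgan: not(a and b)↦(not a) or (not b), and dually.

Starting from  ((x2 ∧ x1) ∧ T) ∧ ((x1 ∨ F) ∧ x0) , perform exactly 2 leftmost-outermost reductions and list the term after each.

  start: ((x2 ∧ x1) ∧ T) ∧ ((x1 ∨ F) ∧ x0)
  step 1: (x2 ∧ x1) ∧ ((x1 ∨ F) ∧ x0)
  step 2: (x2 ∧ x1) ∧ (x1 ∧ x0)

Answer: after 2 steps: (x2 ∧ x1) ∧ (x1 ∧ x0)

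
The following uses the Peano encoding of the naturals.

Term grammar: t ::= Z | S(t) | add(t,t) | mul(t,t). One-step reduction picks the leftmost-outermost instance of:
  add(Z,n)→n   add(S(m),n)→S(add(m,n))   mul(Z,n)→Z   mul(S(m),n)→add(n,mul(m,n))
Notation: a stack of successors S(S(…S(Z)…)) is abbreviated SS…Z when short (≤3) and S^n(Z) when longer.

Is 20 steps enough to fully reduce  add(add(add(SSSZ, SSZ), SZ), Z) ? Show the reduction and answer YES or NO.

Answer: YES — reaches normal form S^6(Z) in 17 ≤ 20 steps

Reduction:
  start: add(add(add(SSSZ, SSZ), SZ), Z)
  →1  add(add(S(add(SSZ, SSZ)), SZ), Z)
  →2  add(S(add(add(SSZ, SSZ), SZ)), Z)
  →3  S(add(add(add(SSZ, SSZ), SZ), Z))
  →4  S(add(add(S(add(SZ, SSZ)), SZ), Z))
  →5  S(add(S(add(add(SZ, SSZ), SZ)), Z))
  →6  S(S(add(add(add(SZ, SSZ), SZ), Z)))
  →7  S(S(add(add(S(add(Z, SSZ)), SZ), Z)))
  →8  S(S(add(S(add(add(Z, SSZ), SZ)), Z)))
  →9  S(S(S(add(add(add(Z, SSZ), SZ), Z))))
  →10  S(S(S(add(add(SSZ, SZ), Z))))
  →11  S(S(S(add(S(add(SZ, SZ)), Z))))
  →12  S(S(S(S(add(add(SZ, SZ), Z)))))
  →13  S(S(S(S(add(S(add(Z, SZ)), Z)))))
  →14  S(S(S(S(S(add(add(Z, SZ), Z))))))
  →15  S(S(S(S(S(add(SZ, Z))))))
  →16  S(S(S(S(S(S(add(Z, Z)))))))
  →17  S^6(Z)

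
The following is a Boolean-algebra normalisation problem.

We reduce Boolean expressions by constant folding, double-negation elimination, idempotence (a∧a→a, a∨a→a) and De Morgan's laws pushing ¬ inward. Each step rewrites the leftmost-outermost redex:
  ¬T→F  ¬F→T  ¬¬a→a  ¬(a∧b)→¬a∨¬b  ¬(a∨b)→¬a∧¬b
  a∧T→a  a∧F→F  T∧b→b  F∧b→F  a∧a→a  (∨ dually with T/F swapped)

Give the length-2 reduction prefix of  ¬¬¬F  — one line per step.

Answer: after 2 steps: T

Working:
  start: ¬¬¬F
  [1] ¬F
  [2] T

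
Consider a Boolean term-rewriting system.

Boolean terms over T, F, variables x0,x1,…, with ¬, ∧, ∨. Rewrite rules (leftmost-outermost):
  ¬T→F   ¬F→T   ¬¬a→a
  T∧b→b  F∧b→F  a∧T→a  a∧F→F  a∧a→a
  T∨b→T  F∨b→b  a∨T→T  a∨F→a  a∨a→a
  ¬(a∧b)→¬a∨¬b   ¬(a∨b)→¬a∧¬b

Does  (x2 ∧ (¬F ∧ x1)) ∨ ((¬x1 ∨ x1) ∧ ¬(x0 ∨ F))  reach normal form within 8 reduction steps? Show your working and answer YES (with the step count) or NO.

Answer: YES — reaches normal form (x2 ∧ x1) ∨ ((¬x1 ∨ x1) ∧ ¬x0) in 5 ≤ 8 steps

Derivation:
  start: (x2 ∧ (¬F ∧ x1)) ∨ ((¬x1 ∨ x1) ∧ ¬(x0 ∨ F))
  →1  (x2 ∧ (T ∧ x1)) ∨ ((¬x1 ∨ x1) ∧ ¬(x0 ∨ F))
  →2  (x2 ∧ x1) ∨ ((¬x1 ∨ x1) ∧ ¬(x0 ∨ F))
  →3  (x2 ∧ x1) ∨ ((¬x1 ∨ x1) ∧ (¬x0 ∧ ¬F))
  →4  (x2 ∧ x1) ∨ ((¬x1 ∨ x1) ∧ (¬x0 ∧ T))
  →5  (x2 ∧ x1) ∨ ((¬x1 ∨ x1) ∧ ¬x0)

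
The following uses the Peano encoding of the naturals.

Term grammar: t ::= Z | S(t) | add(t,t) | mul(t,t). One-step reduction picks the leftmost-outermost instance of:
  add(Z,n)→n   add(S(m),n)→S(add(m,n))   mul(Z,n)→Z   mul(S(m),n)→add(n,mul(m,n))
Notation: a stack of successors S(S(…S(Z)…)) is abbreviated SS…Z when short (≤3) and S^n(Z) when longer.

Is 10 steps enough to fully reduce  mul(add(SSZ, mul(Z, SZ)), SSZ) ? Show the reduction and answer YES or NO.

  start: mul(add(SSZ, mul(Z, SZ)), SSZ)
  [1] mul(S(add(SZ, mul(Z, SZ))), SSZ)
  [2] add(SSZ, mul(add(SZ, mul(Z, SZ)), SSZ))
  [3] S(add(SZ, mul(add(SZ, mul(Z, SZ)), SSZ)))
  [4] S(S(add(Z, mul(add(SZ, mul(Z, SZ)), SSZ))))
  [5] S(S(mul(add(SZ, mul(Z, SZ)), SSZ)))
  [6] S(S(mul(S(add(Z, mul(Z, SZ))), SSZ)))
  [7] S(S(add(SSZ, mul(add(Z, mul(Z, SZ)), SSZ))))
  [8] S(S(S(add(SZ, mul(add(Z, mul(Z, SZ)), SSZ)))))
  [9] S(S(S(S(add(Z, mul(add(Z, mul(Z, SZ)), SSZ))))))
  [10] S(S(S(S(mul(add(Z, mul(Z, SZ)), SSZ)))))

Answer: NO — after 10 steps the term is S(S(S(S(mul(add(Z, mul(Z, SZ)), SSZ))))), not yet normal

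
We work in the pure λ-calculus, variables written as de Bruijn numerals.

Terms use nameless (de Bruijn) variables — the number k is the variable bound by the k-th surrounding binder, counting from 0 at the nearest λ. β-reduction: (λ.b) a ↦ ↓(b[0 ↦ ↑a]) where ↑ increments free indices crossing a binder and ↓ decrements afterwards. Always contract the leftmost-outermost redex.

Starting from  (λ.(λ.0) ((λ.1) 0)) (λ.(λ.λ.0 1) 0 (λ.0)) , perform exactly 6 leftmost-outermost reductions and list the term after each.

  start: (λ.(λ.0) ((λ.1) 0)) (λ.(λ.λ.0 1) 0 (λ.0))
  step 1: (λ.0) ((λ.λ.(λ.λ.0 1) 0 (λ.0)) (λ.(λ.λ.0 1) 0 (λ.0)))
  step 2: (λ.λ.(λ.λ.0 1) 0 (λ.0)) (λ.(λ.λ.0 1) 0 (λ.0))
  step 3: λ.(λ.λ.0 1) 0 (λ.0)
  step 4: λ.(λ.0 1) (λ.0)
  step 5: λ.(λ.0) 0
  step 6: λ.0

Answer: after 6 steps: λ.0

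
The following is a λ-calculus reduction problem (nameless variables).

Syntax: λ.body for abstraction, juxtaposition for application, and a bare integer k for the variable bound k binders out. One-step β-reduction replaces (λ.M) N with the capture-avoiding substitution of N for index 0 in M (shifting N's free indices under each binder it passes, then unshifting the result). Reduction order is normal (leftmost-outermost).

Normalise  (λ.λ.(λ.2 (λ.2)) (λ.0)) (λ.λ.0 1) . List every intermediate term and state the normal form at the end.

  start: (λ.λ.(λ.2 (λ.2)) (λ.0)) (λ.λ.0 1)
  [1] λ.(λ.(λ.λ.0 1) (λ.2)) (λ.0)
  [2] λ.(λ.λ.0 1) (λ.1)
  [3] λ.λ.0 (λ.2)

Answer: normal form = λ.λ.0 (λ.2)  (in 3 steps)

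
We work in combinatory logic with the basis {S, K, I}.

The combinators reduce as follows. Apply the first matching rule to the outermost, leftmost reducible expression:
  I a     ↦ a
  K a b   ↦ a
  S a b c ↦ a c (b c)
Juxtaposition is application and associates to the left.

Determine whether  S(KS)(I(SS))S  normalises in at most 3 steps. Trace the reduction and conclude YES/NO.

  start: S(KS)(I(SS))S
  →1  KSS(I(SS)S)
  →2  S(I(SS)S)
  →3  S(SSS)

Answer: YES — reaches normal form S(SSS) in 3 ≤ 3 steps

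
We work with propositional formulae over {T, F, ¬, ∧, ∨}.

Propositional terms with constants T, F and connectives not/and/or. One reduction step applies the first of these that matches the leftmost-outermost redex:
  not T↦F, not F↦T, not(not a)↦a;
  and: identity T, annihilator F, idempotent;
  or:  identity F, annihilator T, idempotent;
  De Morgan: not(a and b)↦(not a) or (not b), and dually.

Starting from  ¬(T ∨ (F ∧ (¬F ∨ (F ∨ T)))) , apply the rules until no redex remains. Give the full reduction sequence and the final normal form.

  start: ¬(T ∨ (F ∧ (¬F ∨ (F ∨ T))))
  [1] ¬T ∧ ¬(F ∧ (¬F ∨ (F ∨ T)))
  [2] F ∧ ¬(F ∧ (¬F ∨ (F ∨ T)))
  [3] F

Answer: normal form = F  (in 3 steps)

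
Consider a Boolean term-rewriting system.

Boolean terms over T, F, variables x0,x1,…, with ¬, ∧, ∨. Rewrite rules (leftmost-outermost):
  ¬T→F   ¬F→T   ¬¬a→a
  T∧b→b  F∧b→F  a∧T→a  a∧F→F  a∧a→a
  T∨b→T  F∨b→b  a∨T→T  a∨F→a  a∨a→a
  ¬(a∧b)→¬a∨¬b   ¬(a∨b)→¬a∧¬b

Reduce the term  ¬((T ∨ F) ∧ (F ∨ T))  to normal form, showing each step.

Answer: normal form = F  (in 9 steps)

Reduction:
  start: ¬((T ∨ F) ∧ (F ∨ T))
  [1] ¬(T ∨ F) ∨ ¬(F ∨ T)
  [2] (¬T ∧ ¬F) ∨ ¬(F ∨ T)
  [3] (F ∧ ¬F) ∨ ¬(F ∨ T)
  [4] F ∨ ¬(F ∨ T)
  [5] ¬(F ∨ T)
  [6] ¬F ∧ ¬T
  [7] T ∧ ¬T
  [8] ¬T
  [9] F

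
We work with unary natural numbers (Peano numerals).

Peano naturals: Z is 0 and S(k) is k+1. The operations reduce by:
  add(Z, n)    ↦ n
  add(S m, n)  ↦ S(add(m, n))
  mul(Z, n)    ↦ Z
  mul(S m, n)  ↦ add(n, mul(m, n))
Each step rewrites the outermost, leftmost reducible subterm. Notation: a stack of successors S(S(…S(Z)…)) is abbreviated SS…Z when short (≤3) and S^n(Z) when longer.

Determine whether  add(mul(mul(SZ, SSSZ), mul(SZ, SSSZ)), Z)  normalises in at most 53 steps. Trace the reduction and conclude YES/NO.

Answer: YES — reaches normal form S^9(Z) in 50 ≤ 53 steps

Derivation:
  start: add(mul(mul(SZ, SSSZ), mul(SZ, SSSZ)), Z)
  [1] add(mul(add(SSSZ, mul(Z, SSSZ)), mul(SZ, SSSZ)), Z)
  [2] add(mul(S(add(SSZ, mul(Z, SSSZ))), mul(SZ, SSSZ)), Z)
  [3] add(add(mul(SZ, SSSZ), mul(add(SSZ, mul(Z, SSSZ)), mul(SZ, SSSZ))), Z)
  [4] add(add(add(SSSZ, mul(Z, SSSZ)), mul(add(SSZ, mul(Z, SSSZ)), mul(SZ, SSSZ))), Z)
  [5] add(add(S(add(SSZ, mul(Z, SSSZ))), mul(add(SSZ, mul(Z, SSSZ)), mul(SZ, SSSZ))), Z)
  [6] add(S(add(add(SSZ, mul(Z, SSSZ)), mul(add(SSZ, mul(Z, SSSZ)), mul(SZ, SSSZ)))), Z)
  [7] S(add(add(add(SSZ, mul(Z, SSSZ)), mul(add(SSZ, mul(Z, SSSZ)), mul(SZ, SSSZ))), Z))
  [8] S(add(add(S(add(SZ, mul(Z, SSSZ))), mul(add(SSZ, mul(Z, SSSZ)), mul(SZ, SSSZ))), Z))
  [9] S(add(S(add(add(SZ, mul(Z, SSSZ)), mul(add(SSZ, mul(Z, SSSZ)), mul(SZ, SSSZ)))), Z))
  [10] S(S(add(add(add(SZ, mul(Z, SSSZ)), mul(add(SSZ, mul(Z, SSSZ)), mul(SZ, SSSZ))), Z)))
  [11] S(S(add(add(S(add(Z, mul(Z, SSSZ))), mul(add(SSZ, mul(Z, SSSZ)), mul(SZ, SSSZ))), Z)))
  [12] S(S(add(S(add(add(Z, mul(Z, SSSZ)), mul(add(SSZ, mul(Z, SSSZ)), mul(SZ, SSSZ)))), Z)))
  [13] S(S(S(add(add(add(Z, mul(Z, SSSZ)), mul(add(SSZ, mul(Z, SSSZ)), mul(SZ, SSSZ))), Z))))
  [14] S(S(S(add(add(mul(Z, SSSZ), mul(add(SSZ, mul(Z, SSSZ)), mul(SZ, SSSZ))), Z))))
  [15] S(S(S(add(add(Z, mul(add(SSZ, mul(Z, SSSZ)), mul(SZ, SSSZ))), Z))))
  [16] S(S(S(add(mul(add(SSZ, mul(Z, SSSZ)), mul(SZ, SSSZ)), Z))))
  [17] S(S(S(add(mul(S(add(SZ, mul(Z, SSSZ))), mul(SZ, SSSZ)), Z))))
  [18] S(S(S(add(add(mul(SZ, SSSZ), mul(add(SZ, mul(Z, SSSZ)), mul(SZ, SSSZ))), Z))))
  [19] S(S(S(add(add(add(SSSZ, mul(Z, SSSZ)), mul(add(SZ, mul(Z, SSSZ)), mul(SZ, SSSZ))), Z))))
  [20] S(S(S(add(add(S(add(SSZ, mul(Z, SSSZ))), mul(add(SZ, mul(Z, SSSZ)), mul(SZ, SSSZ))), Z))))
  [21] S(S(S(add(S(add(add(SSZ, mul(Z, SSSZ)), mul(add(SZ, mul(Z, SSSZ)), mul(SZ, SSSZ)))), Z))))
  [22] S(S(S(S(add(add(add(SSZ, mul(Z, SSSZ)), mul(add(SZ, mul(Z, SSSZ)), mul(SZ, SSSZ))), Z)))))
  [23] S(S(S(S(add(add(S(add(SZ, mul(Z, SSSZ))), mul(add(SZ, mul(Z, SSSZ)), mul(SZ, SSSZ))), Z)))))
  [24] S(S(S(S(add(S(add(add(SZ, mul(Z, SSSZ)), mul(add(SZ, mul(Z, SSSZ)), mul(SZ, SSSZ)))), Z)))))
  [25] S(S(S(S(S(add(add(add(SZ, mul(Z, SSSZ)), mul(add(SZ, mul(Z, SSSZ)), mul(SZ, SSSZ))), Z))))))
  [26] S(S(S(S(S(add(add(S(add(Z, mul(Z, SSSZ))), mul(add(SZ, mul(Z, SSSZ)), mul(SZ, SSSZ))), Z))))))
  [27] S(S(S(S(S(add(S(add(add(Z, mul(Z, SSSZ)), mul(add(SZ, mul(Z, SSSZ)), mul(SZ, SSSZ)))), Z))))))
  [28] S(S(S(S(S(S(add(add(add(Z, mul(Z, SSSZ)), mul(add(SZ, mul(Z, SSSZ)), mul(SZ, SSSZ))), Z)))))))
  [29] S(S(S(S(S(S(add(add(mul(Z, SSSZ), mul(add(SZ, mul(Z, SSSZ)), mul(SZ, SSSZ))), Z)))))))
  [30] S(S(S(S(S(S(add(add(Z, mul(add(SZ, mul(Z, SSSZ)), mul(SZ, SSSZ))), Z)))))))
  [31] S(S(S(S(S(S(add(mul(add(SZ, mul(Z, SSSZ)), mul(SZ, SSSZ)), Z)))))))
  [32] S(S(S(S(S(S(add(mul(S(add(Z, mul(Z, SSSZ))), mul(SZ, SSSZ)), Z)))))))
  [33] S(S(S(S(S(S(add(add(mul(SZ, SSSZ), mul(add(Z, mul(Z, SSSZ)), mul(SZ, SSSZ))), Z)))))))
  [34] S(S(S(S(S(S(add(add(add(SSSZ, mul(Z, SSSZ)), mul(add(Z, mul(Z, SSSZ)), mul(SZ, SSSZ))), Z)))))))
  [35] S(S(S(S(S(S(add(add(S(add(SSZ, mul(Z, SSSZ))), mul(add(Z, mul(Z, SSSZ)), mul(SZ, SSSZ))), Z)))))))
  [36] S(S(S(S(S(S(add(S(add(add(SSZ, mul(Z, SSSZ)), mul(add(Z, mul(Z, SSSZ)), mul(SZ, SSSZ)))), Z)))))))
  [37] S(S(S(S(S(S(S(add(add(add(SSZ, mul(Z, SSSZ)), mul(add(Z, mul(Z, SSSZ)), mul(SZ, SSSZ))), Z))))))))
  [38] S(S(S(S(S(S(S(add(add(S(add(SZ, mul(Z, SSSZ))), mul(add(Z, mul(Z, SSSZ)), mul(SZ, SSSZ))), Z))))))))
  [39] S(S(S(S(S(S(S(add(S(add(add(SZ, mul(Z, SSSZ)), mul(add(Z, mul(Z, SSSZ)), mul(SZ, SSSZ)))), Z))))))))
  [40] S(S(S(S(S(S(S(S(add(add(add(SZ, mul(Z, SSSZ)), mul(add(Z, mul(Z, SSSZ)), mul(SZ, SSSZ))), Z)))))))))
  [41] S(S(S(S(S(S(S(S(add(add(S(add(Z, mul(Z, SSSZ))), mul(add(Z, mul(Z, SSSZ)), mul(SZ, SSSZ))), Z)))))))))
  [42] S(S(S(S(S(S(S(S(add(S(add(add(Z, mul(Z, SSSZ)), mul(add(Z, mul(Z, SSSZ)), mul(SZ, SSSZ)))), Z)))))))))
  [43] S(S(S(S(S(S(S(S(S(add(add(add(Z, mul(Z, SSSZ)), mul(add(Z, mul(Z, SSSZ)), mul(SZ, SSSZ))), Z))))))))))
  [44] S(S(S(S(S(S(S(S(S(add(add(mul(Z, SSSZ), mul(add(Z, mul(Z, SSSZ)), mul(SZ, SSSZ))), Z))))))))))
  [45] S(S(S(S(S(S(S(S(S(add(add(Z, mul(add(Z, mul(Z, SSSZ)), mul(SZ, SSSZ))), Z))))))))))
  [46] S(S(S(S(S(S(S(S(S(add(mul(add(Z, mul(Z, SSSZ)), mul(SZ, SSSZ)), Z))))))))))
  [47] S(S(S(S(S(S(S(S(S(add(mul(mul(Z, SSSZ), mul(SZ, SSSZ)), Z))))))))))
  [48] S(S(S(S(S(S(S(S(S(add(mul(Z, mul(SZ, SSSZ)), Z))))))))))
  [49] S(S(S(S(S(S(S(S(S(add(Z, Z))))))))))
  [50] S^9(Z)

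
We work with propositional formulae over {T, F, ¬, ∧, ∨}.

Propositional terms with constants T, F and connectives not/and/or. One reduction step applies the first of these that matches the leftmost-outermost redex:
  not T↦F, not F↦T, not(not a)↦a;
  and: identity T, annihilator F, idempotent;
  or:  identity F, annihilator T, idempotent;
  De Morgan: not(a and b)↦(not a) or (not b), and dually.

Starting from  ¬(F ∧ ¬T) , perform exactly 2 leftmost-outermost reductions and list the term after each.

  start: ¬(F ∧ ¬T)
  step 1: ¬F ∨ ¬¬T
  step 2: T ∨ ¬¬T

Answer: after 2 steps: T ∨ ¬¬T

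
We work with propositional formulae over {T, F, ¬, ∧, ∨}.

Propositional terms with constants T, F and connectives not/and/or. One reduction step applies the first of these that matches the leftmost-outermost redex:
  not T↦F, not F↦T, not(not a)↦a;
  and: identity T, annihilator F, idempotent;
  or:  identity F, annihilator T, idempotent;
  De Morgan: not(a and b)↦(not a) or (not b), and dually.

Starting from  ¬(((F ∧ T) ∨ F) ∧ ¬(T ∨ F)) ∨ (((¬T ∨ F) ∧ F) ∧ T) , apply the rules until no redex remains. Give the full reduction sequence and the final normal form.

Answer: normal form = T  (in 9 steps)

Reduction:
  start: ¬(((F ∧ T) ∨ F) ∧ ¬(T ∨ F)) ∨ (((¬T ∨ F) ∧ F) ∧ T)
  [1] (¬((F ∧ T) ∨ F) ∨ ¬¬(T ∨ F)) ∨ (((¬T ∨ F) ∧ F) ∧ T)
  [2] ((¬(F ∧ T) ∧ ¬F) ∨ ¬¬(T ∨ F)) ∨ (((¬T ∨ F) ∧ F) ∧ T)
  [3] (((¬F ∨ ¬T) ∧ ¬F) ∨ ¬¬(T ∨ F)) ∨ (((¬T ∨ F) ∧ F) ∧ T)
  [4] (((T ∨ ¬T) ∧ ¬F) ∨ ¬¬(T ∨ F)) ∨ (((¬T ∨ F) ∧ F) ∧ T)
  [5] ((T ∧ ¬F) ∨ ¬¬(T ∨ F)) ∨ (((¬T ∨ F) ∧ F) ∧ T)
  [6] (¬F ∨ ¬¬(T ∨ F)) ∨ (((¬T ∨ F) ∧ F) ∧ T)
  [7] (T ∨ ¬¬(T ∨ F)) ∨ (((¬T ∨ F) ∧ F) ∧ T)
  [8] T ∨ (((¬T ∨ F) ∧ F) ∧ T)
  [9] T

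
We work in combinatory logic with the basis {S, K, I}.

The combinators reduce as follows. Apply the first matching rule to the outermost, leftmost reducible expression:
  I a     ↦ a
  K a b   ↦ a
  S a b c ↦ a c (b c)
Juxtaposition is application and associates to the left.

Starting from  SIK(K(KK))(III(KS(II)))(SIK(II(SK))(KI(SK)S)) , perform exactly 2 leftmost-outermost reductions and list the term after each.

Answer: after 2 steps: K(KK)(K(K(KK)))(III(KS(II)))(SIK(II(SK))(KI(SK)S))

Derivation:
  start: SIK(K(KK))(III(KS(II)))(SIK(II(SK))(KI(SK)S))
  →1  I(K(KK))(K(K(KK)))(III(KS(II)))(SIK(II(SK))(KI(SK)S))
  →2  K(KK)(K(K(KK)))(III(KS(II)))(SIK(II(SK))(KI(SK)S))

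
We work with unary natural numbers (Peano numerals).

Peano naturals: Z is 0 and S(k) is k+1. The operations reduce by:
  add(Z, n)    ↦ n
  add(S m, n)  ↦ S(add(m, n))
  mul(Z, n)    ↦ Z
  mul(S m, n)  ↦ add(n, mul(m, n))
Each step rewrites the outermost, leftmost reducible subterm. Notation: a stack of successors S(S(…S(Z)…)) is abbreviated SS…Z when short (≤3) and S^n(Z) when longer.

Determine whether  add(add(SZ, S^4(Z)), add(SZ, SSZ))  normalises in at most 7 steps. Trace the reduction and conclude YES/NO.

Answer: NO — after 7 steps the term is S(S(S(S(S(add(Z, add(SZ, SSZ))))))), not yet normal

Working:
  start: add(add(SZ, S^4(Z)), add(SZ, SSZ))
  step 1: add(S(add(Z, S^4(Z))), add(SZ, SSZ))
  step 2: S(add(add(Z, S^4(Z)), add(SZ, SSZ)))
  step 3: S(add(S^4(Z), add(SZ, SSZ)))
  step 4: S(S(add(SSSZ, add(SZ, SSZ))))
  step 5: S(S(S(add(SSZ, add(SZ, SSZ)))))
  step 6: S(S(S(S(add(SZ, add(SZ, SSZ))))))
  step 7: S(S(S(S(S(add(Z, add(SZ, SSZ)))))))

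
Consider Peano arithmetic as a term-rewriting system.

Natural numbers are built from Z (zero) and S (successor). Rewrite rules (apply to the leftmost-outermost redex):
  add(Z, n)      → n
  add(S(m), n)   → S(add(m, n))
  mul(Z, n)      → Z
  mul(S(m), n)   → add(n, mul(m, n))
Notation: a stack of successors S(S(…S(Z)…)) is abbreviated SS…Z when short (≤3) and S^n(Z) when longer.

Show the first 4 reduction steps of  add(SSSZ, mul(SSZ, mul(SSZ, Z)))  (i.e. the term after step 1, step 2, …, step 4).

Answer: after 4 steps: S(S(S(mul(SSZ, mul(SSZ, Z)))))

Reduction:
  start: add(SSSZ, mul(SSZ, mul(SSZ, Z)))
  step 1: S(add(SSZ, mul(SSZ, mul(SSZ, Z))))
  step 2: S(S(add(SZ, mul(SSZ, mul(SSZ, Z)))))
  step 3: S(S(S(add(Z, mul(SSZ, mul(SSZ, Z))))))
  step 4: S(S(S(mul(SSZ, mul(SSZ, Z)))))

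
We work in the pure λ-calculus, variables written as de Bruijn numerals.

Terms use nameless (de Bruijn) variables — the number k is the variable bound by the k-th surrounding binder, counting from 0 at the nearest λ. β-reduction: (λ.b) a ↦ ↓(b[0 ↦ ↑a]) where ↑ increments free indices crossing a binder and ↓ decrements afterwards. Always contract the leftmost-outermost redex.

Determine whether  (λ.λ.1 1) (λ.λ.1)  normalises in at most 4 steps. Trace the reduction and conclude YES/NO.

  start: (λ.λ.1 1) (λ.λ.1)
  [1] λ.(λ.λ.1) (λ.λ.1)
  [2] λ.λ.λ.λ.1

Answer: YES — reaches normal form λ.λ.λ.λ.1 in 2 ≤ 4 steps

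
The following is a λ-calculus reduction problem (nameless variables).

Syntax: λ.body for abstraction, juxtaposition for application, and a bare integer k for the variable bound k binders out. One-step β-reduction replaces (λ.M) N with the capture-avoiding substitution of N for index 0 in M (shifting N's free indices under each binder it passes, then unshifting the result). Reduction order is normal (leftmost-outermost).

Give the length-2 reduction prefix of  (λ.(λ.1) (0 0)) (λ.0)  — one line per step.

  start: (λ.(λ.1) (0 0)) (λ.0)
  [1] (λ.λ.0) ((λ.0) (λ.0))
  [2] λ.0

Answer: after 2 steps: λ.0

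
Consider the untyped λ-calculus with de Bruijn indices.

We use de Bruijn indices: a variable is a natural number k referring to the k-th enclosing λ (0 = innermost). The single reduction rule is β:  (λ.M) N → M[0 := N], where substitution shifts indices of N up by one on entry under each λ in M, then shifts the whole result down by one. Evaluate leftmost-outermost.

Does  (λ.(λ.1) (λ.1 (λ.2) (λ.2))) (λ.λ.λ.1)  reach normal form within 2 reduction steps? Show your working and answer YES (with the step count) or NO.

  start: (λ.(λ.1) (λ.1 (λ.2) (λ.2))) (λ.λ.λ.1)
  →1  (λ.λ.λ.λ.1) (λ.(λ.λ.λ.1) (λ.λ.λ.λ.1) (λ.λ.λ.λ.1))
  →2  λ.λ.λ.1

Answer: YES — reaches normal form λ.λ.λ.1 in 2 ≤ 2 steps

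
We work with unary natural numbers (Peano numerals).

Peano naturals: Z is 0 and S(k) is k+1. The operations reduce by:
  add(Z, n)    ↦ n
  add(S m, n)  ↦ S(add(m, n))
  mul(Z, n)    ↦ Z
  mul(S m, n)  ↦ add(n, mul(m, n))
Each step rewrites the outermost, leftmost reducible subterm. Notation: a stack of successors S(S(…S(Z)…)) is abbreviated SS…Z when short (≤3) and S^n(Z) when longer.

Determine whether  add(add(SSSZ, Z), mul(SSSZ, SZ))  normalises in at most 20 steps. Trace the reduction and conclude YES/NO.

  start: add(add(SSSZ, Z), mul(SSSZ, SZ))
  →1  add(S(add(SSZ, Z)), mul(SSSZ, SZ))
  →2  S(add(add(SSZ, Z), mul(SSSZ, SZ)))
  →3  S(add(S(add(SZ, Z)), mul(SSSZ, SZ)))
  →4  S(S(add(add(SZ, Z), mul(SSSZ, SZ))))
  →5  S(S(add(S(add(Z, Z)), mul(SSSZ, SZ))))
  →6  S(S(S(add(add(Z, Z), mul(SSSZ, SZ)))))
  →7  S(S(S(add(Z, mul(SSSZ, SZ)))))
  →8  S(S(S(mul(SSSZ, SZ))))
  →9  S(S(S(add(SZ, mul(SSZ, SZ)))))
  →10  S(S(S(S(add(Z, mul(SSZ, SZ))))))
  →11  S(S(S(S(mul(SSZ, SZ)))))
  →12  S(S(S(S(add(SZ, mul(SZ, SZ))))))
  →13  S(S(S(S(S(add(Z, mul(SZ, SZ)))))))
  →14  S(S(S(S(S(mul(SZ, SZ))))))
  →15  S(S(S(S(S(add(SZ, mul(Z, SZ)))))))
  →16  S(S(S(S(S(S(add(Z, mul(Z, SZ))))))))
  →17  S(S(S(S(S(S(mul(Z, SZ)))))))
  →18  S^6(Z)

Answer: YES — reaches normal form S^6(Z) in 18 ≤ 20 steps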